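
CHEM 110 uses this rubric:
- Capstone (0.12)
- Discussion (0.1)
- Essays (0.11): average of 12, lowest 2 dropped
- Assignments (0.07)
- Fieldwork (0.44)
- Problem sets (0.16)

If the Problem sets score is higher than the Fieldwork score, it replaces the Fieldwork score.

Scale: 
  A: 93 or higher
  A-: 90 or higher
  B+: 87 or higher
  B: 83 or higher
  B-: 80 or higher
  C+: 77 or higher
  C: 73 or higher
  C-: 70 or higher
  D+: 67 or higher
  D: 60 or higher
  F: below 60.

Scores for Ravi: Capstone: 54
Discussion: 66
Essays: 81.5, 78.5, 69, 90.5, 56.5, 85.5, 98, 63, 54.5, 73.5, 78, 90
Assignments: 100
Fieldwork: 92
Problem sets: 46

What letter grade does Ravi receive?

Essays: drop 54.5, 56.5 → average of remaining 10 = 807.5/10 = 80.75
Problem sets (46) ≤ Fieldwork (92), so Fieldwork stays at 92.
Weighted total:
  Capstone 54 × 0.12 = 6.48
  Discussion 66 × 0.1 = 6.6
  Essays 80.75 × 0.11 = 8.8825
  Assignments 100 × 0.07 = 7
  Fieldwork 92 × 0.44 = 40.48
  Problem sets 46 × 0.16 = 7.36
Sum = 76.8025
76.8025 is ≥ 73 and < 77 → C

C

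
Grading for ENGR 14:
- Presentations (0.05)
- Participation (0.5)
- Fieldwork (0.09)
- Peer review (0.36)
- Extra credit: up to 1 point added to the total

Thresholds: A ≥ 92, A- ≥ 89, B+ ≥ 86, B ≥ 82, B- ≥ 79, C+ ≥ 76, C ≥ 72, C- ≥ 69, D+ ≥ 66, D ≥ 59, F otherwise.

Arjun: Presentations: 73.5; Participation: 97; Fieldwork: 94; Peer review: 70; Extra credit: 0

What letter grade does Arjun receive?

Weighted total:
  Presentations 73.5 × 0.05 = 3.675
  Participation 97 × 0.5 = 48.5
  Fieldwork 94 × 0.09 = 8.46
  Peer review 70 × 0.36 = 25.2
Sum = 85.835
Extra credit: 85.835 + 0 = 85.835
85.835 is ≥ 82 and < 86 → B

B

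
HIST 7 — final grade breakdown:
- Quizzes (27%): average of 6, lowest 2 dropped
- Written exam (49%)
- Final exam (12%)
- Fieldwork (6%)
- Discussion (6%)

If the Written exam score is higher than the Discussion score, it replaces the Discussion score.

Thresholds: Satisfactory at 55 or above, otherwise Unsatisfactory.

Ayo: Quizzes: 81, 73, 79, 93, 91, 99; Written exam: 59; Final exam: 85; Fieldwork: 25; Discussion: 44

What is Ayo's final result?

Satisfactory

Quizzes: drop 73, 79 → average of remaining 4 = 364/4 = 91
Written exam (59) > Discussion (44), so Discussion counts as 59.
Weighted total:
  Quizzes 91 × 0.27 = 24.57
  Written exam 59 × 0.49 = 28.91
  Final exam 85 × 0.12 = 10.2
  Fieldwork 25 × 0.06 = 1.5
  Discussion 59 × 0.06 = 3.54
Sum = 68.72
68.72 ≥ 55 → Satisfactory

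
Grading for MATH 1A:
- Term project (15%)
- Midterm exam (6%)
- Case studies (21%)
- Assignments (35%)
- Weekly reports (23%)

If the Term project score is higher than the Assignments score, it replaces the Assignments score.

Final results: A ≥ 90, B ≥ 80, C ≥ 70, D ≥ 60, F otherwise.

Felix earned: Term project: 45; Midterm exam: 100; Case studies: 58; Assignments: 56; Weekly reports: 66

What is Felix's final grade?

Term project (45) ≤ Assignments (56), so Assignments stays at 56.
Weighted total:
  Term project 45 × 0.15 = 6.75
  Midterm exam 100 × 0.06 = 6
  Case studies 58 × 0.21 = 12.18
  Assignments 56 × 0.35 = 19.6
  Weekly reports 66 × 0.23 = 15.18
Sum = 59.71
59.71 < 60 → F

F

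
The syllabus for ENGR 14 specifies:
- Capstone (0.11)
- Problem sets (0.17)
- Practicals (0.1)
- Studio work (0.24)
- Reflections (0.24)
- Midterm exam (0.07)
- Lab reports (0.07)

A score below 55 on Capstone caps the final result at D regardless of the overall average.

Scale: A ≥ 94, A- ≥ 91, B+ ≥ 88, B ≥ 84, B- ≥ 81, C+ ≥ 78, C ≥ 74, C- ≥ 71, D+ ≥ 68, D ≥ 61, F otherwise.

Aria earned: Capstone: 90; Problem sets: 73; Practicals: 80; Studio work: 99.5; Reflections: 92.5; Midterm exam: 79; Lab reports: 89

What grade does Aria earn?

Capstone score 90 ≥ 55: minimum met.
Weighted total:
  Capstone 90 × 0.11 = 9.9
  Problem sets 73 × 0.17 = 12.41
  Practicals 80 × 0.1 = 8
  Studio work 99.5 × 0.24 = 23.88
  Reflections 92.5 × 0.24 = 22.2
  Midterm exam 79 × 0.07 = 5.53
  Lab reports 89 × 0.07 = 6.23
Sum = 88.15
88.15 is ≥ 88 and < 91 → B+

B+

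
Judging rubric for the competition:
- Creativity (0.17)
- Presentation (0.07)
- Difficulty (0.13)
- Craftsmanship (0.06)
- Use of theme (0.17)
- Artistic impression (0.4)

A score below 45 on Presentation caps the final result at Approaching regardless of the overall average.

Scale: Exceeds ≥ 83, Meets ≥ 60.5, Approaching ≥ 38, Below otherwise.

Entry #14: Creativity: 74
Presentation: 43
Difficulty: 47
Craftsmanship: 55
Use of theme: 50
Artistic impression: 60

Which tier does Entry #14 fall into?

Presentation score 43 < 45: minimum not met.
Weighted total:
  Creativity 74 × 0.17 = 12.58
  Presentation 43 × 0.07 = 3.01
  Difficulty 47 × 0.13 = 6.11
  Craftsmanship 55 × 0.06 = 3.3
  Use of theme 50 × 0.17 = 8.5
  Artistic impression 60 × 0.4 = 24
Sum = 57.5
57.5 would be Approaching; cap at Approaching applies → Approaching.

Approaching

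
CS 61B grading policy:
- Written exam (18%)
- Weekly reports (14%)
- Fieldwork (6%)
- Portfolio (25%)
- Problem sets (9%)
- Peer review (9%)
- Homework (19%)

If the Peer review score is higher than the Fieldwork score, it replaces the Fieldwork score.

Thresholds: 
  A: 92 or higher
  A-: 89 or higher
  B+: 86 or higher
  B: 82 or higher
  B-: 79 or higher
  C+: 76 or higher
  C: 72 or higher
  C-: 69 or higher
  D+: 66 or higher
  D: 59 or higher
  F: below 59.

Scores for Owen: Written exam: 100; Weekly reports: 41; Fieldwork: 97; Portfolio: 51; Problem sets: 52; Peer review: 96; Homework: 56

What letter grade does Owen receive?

D+

Peer review (96) ≤ Fieldwork (97), so Fieldwork stays at 97.
Weighted total:
  Written exam 100 × 0.18 = 18
  Weekly reports 41 × 0.14 = 5.74
  Fieldwork 97 × 0.06 = 5.82
  Portfolio 51 × 0.25 = 12.75
  Problem sets 52 × 0.09 = 4.68
  Peer review 96 × 0.09 = 8.64
  Homework 56 × 0.19 = 10.64
Sum = 66.27
66.27 is ≥ 66 and < 69 → D+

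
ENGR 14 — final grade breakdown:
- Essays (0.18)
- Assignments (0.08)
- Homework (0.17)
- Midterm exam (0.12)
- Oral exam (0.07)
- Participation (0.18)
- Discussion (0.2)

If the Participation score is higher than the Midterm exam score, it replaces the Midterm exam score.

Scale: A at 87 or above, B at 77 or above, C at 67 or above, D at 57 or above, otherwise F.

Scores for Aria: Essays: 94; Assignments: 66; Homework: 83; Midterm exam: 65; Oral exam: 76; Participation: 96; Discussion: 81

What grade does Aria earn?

Participation (96) > Midterm exam (65), so Midterm exam counts as 96.
Weighted total:
  Essays 94 × 0.18 = 16.92
  Assignments 66 × 0.08 = 5.28
  Homework 83 × 0.17 = 14.11
  Midterm exam 96 × 0.12 = 11.52
  Oral exam 76 × 0.07 = 5.32
  Participation 96 × 0.18 = 17.28
  Discussion 81 × 0.2 = 16.2
Sum = 86.63
86.63 is ≥ 77 and < 87 → B

B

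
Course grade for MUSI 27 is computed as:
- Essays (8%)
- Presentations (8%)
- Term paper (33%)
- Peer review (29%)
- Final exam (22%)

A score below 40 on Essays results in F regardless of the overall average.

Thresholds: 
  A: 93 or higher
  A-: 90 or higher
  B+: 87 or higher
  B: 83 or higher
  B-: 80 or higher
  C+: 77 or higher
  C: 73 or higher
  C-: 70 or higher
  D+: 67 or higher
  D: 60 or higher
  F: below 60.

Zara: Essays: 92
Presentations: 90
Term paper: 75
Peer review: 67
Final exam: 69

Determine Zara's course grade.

C

Essays score 92 ≥ 40: minimum met.
Weighted total:
  Essays 92 × 0.08 = 7.36
  Presentations 90 × 0.08 = 7.2
  Term paper 75 × 0.33 = 24.75
  Peer review 67 × 0.29 = 19.43
  Final exam 69 × 0.22 = 15.18
Sum = 73.92
73.92 is ≥ 73 and < 77 → C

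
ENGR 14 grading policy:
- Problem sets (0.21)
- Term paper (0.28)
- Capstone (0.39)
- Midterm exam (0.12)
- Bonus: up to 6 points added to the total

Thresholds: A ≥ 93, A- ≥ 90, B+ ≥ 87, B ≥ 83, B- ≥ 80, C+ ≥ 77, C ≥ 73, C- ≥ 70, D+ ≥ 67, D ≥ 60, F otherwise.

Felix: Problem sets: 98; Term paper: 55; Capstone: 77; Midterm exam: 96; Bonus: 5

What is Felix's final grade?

Weighted total:
  Problem sets 98 × 0.21 = 20.58
  Term paper 55 × 0.28 = 15.4
  Capstone 77 × 0.39 = 30.03
  Midterm exam 96 × 0.12 = 11.52
Sum = 77.53
Bonus: 77.53 + 5 = 82.53
82.53 is ≥ 80 and < 83 → B-

B-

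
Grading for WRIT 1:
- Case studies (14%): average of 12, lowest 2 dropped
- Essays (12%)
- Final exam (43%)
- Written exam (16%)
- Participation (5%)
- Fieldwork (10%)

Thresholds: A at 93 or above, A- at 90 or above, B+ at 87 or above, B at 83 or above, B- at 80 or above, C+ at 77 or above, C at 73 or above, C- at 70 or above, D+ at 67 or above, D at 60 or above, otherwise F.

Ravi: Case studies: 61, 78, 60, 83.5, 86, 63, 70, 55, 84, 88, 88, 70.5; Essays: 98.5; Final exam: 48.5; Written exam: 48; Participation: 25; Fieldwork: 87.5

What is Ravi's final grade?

D

Case studies: drop 55, 60 → average of remaining 10 = 772/10 = 77.2
Weighted total:
  Case studies 77.2 × 0.14 = 10.808
  Essays 98.5 × 0.12 = 11.82
  Final exam 48.5 × 0.43 = 20.855
  Written exam 48 × 0.16 = 7.68
  Participation 25 × 0.05 = 1.25
  Fieldwork 87.5 × 0.1 = 8.75
Sum = 61.163
61.163 is ≥ 60 and < 67 → D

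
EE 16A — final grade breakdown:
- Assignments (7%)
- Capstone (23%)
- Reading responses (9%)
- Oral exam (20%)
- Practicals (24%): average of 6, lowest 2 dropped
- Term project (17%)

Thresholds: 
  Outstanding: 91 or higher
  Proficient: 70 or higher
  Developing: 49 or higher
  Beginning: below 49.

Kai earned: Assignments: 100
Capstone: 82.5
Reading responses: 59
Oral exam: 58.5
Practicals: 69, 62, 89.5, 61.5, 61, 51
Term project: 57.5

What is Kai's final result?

Practicals: drop 51, 61 → average of remaining 4 = 282/4 = 70.5
Weighted total:
  Assignments 100 × 0.07 = 7
  Capstone 82.5 × 0.23 = 18.975
  Reading responses 59 × 0.09 = 5.31
  Oral exam 58.5 × 0.2 = 11.7
  Practicals 70.5 × 0.24 = 16.92
  Term project 57.5 × 0.17 = 9.775
Sum = 69.68
69.68 is ≥ 49 and < 70 → Developing

Developing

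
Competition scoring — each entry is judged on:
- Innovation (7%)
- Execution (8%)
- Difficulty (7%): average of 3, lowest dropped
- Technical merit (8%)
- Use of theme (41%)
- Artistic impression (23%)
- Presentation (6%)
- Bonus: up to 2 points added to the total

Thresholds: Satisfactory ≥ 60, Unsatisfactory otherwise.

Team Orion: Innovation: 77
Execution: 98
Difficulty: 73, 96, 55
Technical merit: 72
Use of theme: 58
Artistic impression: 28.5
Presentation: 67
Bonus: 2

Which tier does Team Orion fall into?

Satisfactory

Difficulty: drop 55 → average of remaining 2 = 169/2 = 84.5
Weighted total:
  Innovation 77 × 0.07 = 5.39
  Execution 98 × 0.08 = 7.84
  Difficulty 84.5 × 0.07 = 5.915
  Technical merit 72 × 0.08 = 5.76
  Use of theme 58 × 0.41 = 23.78
  Artistic impression 28.5 × 0.23 = 6.555
  Presentation 67 × 0.06 = 4.02
Sum = 59.26
Bonus: 59.26 + 2 = 61.26
61.26 ≥ 60 → Satisfactory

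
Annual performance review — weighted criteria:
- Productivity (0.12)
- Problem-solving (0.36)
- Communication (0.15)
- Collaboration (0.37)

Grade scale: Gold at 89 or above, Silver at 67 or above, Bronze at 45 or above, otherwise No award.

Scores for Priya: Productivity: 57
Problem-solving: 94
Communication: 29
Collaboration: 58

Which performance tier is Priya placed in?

Weighted total:
  Productivity 57 × 0.12 = 6.84
  Problem-solving 94 × 0.36 = 33.84
  Communication 29 × 0.15 = 4.35
  Collaboration 58 × 0.37 = 21.46
Sum = 66.49
66.49 is ≥ 45 and < 67 → Bronze

Bronze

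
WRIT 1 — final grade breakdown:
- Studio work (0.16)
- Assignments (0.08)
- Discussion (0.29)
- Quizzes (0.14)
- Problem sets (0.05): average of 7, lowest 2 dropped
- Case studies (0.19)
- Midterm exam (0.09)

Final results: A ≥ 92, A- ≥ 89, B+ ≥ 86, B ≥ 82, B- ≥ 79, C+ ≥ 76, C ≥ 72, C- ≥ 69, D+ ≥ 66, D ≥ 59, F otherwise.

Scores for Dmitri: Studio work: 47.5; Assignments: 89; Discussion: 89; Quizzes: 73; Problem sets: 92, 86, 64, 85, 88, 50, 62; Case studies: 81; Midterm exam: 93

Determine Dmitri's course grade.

C+

Problem sets: drop 50, 62 → average of remaining 5 = 415/5 = 83
Weighted total:
  Studio work 47.5 × 0.16 = 7.6
  Assignments 89 × 0.08 = 7.12
  Discussion 89 × 0.29 = 25.81
  Quizzes 73 × 0.14 = 10.22
  Problem sets 83 × 0.05 = 4.15
  Case studies 81 × 0.19 = 15.39
  Midterm exam 93 × 0.09 = 8.37
Sum = 78.66
78.66 is ≥ 76 and < 79 → C+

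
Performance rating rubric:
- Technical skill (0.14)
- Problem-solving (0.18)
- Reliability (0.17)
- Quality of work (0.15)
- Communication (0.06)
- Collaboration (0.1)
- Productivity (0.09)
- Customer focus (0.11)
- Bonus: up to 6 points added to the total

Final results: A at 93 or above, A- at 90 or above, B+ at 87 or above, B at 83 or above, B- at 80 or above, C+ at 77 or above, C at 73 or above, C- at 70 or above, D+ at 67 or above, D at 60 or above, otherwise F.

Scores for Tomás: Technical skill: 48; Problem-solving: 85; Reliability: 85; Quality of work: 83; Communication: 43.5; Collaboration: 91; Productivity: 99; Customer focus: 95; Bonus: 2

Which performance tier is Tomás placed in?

B-

Weighted total:
  Technical skill 48 × 0.14 = 6.72
  Problem-solving 85 × 0.18 = 15.3
  Reliability 85 × 0.17 = 14.45
  Quality of work 83 × 0.15 = 12.45
  Communication 43.5 × 0.06 = 2.61
  Collaboration 91 × 0.1 = 9.1
  Productivity 99 × 0.09 = 8.91
  Customer focus 95 × 0.11 = 10.45
Sum = 79.99
Bonus: 79.99 + 2 = 81.99
81.99 is ≥ 80 and < 83 → B-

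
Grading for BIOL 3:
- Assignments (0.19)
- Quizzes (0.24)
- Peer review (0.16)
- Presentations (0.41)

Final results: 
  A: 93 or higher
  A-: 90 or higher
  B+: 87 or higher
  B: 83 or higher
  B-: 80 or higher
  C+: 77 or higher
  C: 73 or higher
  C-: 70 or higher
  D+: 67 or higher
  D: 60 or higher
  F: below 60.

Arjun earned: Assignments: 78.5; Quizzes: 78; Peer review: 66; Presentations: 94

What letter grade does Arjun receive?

B-

Weighted total:
  Assignments 78.5 × 0.19 = 14.915
  Quizzes 78 × 0.24 = 18.72
  Peer review 66 × 0.16 = 10.56
  Presentations 94 × 0.41 = 38.54
Sum = 82.735
82.735 is ≥ 80 and < 83 → B-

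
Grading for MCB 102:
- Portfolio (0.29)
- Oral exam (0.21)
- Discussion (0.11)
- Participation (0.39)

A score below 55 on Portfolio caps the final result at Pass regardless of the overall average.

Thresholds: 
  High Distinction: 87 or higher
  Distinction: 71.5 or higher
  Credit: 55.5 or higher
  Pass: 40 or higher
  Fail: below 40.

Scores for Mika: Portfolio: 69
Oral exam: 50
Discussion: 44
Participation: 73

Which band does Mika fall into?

Credit

Portfolio score 69 ≥ 55: minimum met.
Weighted total:
  Portfolio 69 × 0.29 = 20.01
  Oral exam 50 × 0.21 = 10.5
  Discussion 44 × 0.11 = 4.84
  Participation 73 × 0.39 = 28.47
Sum = 63.82
63.82 is ≥ 55.5 and < 71.5 → Credit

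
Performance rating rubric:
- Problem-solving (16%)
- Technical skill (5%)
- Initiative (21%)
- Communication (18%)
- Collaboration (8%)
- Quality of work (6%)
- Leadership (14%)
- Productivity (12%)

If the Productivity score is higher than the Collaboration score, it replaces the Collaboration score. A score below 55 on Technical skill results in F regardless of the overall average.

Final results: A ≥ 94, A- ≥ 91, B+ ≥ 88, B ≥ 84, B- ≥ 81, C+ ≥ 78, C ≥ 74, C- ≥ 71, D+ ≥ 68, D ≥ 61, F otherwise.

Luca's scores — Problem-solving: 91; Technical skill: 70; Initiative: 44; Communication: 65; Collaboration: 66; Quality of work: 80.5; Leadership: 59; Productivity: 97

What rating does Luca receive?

Productivity (97) > Collaboration (66), so Collaboration counts as 97.
Technical skill score 70 ≥ 55: minimum met.
Weighted total:
  Problem-solving 91 × 0.16 = 14.56
  Technical skill 70 × 0.05 = 3.5
  Initiative 44 × 0.21 = 9.24
  Communication 65 × 0.18 = 11.7
  Collaboration 97 × 0.08 = 7.76
  Quality of work 80.5 × 0.06 = 4.83
  Leadership 59 × 0.14 = 8.26
  Productivity 97 × 0.12 = 11.64
Sum = 71.49
71.49 is ≥ 71 and < 74 → C-

C-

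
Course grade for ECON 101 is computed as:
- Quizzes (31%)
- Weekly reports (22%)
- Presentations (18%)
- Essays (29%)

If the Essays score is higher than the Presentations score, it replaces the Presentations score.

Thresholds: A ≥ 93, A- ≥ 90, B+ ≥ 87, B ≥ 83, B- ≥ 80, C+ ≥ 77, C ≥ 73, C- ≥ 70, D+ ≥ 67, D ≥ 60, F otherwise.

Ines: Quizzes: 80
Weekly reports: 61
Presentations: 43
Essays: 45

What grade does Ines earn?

Essays (45) > Presentations (43), so Presentations counts as 45.
Weighted total:
  Quizzes 80 × 0.31 = 24.8
  Weekly reports 61 × 0.22 = 13.42
  Presentations 45 × 0.18 = 8.1
  Essays 45 × 0.29 = 13.05
Sum = 59.37
59.37 < 60 → F

F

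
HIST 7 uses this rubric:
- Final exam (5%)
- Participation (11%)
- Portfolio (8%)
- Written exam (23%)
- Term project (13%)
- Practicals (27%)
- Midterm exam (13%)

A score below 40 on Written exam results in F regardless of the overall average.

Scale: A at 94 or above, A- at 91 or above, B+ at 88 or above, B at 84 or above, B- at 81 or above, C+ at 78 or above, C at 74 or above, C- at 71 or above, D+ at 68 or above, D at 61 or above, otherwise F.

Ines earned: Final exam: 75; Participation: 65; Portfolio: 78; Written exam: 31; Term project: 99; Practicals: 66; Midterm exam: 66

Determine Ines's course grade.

Written exam score 31 < 40: minimum not met.
Weighted total:
  Final exam 75 × 0.05 = 3.75
  Participation 65 × 0.11 = 7.15
  Portfolio 78 × 0.08 = 6.24
  Written exam 31 × 0.23 = 7.13
  Term project 99 × 0.13 = 12.87
  Practicals 66 × 0.27 = 17.82
  Midterm exam 66 × 0.13 = 8.58
Sum = 63.54
Because the Written exam minimum was not met, the result is F.

F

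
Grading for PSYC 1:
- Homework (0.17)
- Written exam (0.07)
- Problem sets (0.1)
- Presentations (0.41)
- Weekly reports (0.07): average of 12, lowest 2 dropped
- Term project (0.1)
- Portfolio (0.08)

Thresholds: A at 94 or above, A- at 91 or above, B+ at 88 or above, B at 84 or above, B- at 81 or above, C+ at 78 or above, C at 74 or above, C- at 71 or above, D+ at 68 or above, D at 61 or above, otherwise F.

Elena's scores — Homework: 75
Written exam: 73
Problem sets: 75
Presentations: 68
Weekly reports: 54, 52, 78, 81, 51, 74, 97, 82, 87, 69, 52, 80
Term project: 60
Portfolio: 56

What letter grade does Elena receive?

D+

Weekly reports: drop 51, 52 → average of remaining 10 = 754/10 = 75.4
Weighted total:
  Homework 75 × 0.17 = 12.75
  Written exam 73 × 0.07 = 5.11
  Problem sets 75 × 0.1 = 7.5
  Presentations 68 × 0.41 = 27.88
  Weekly reports 75.4 × 0.07 = 5.278
  Term project 60 × 0.1 = 6
  Portfolio 56 × 0.08 = 4.48
Sum = 68.998
68.998 is ≥ 68 and < 71 → D+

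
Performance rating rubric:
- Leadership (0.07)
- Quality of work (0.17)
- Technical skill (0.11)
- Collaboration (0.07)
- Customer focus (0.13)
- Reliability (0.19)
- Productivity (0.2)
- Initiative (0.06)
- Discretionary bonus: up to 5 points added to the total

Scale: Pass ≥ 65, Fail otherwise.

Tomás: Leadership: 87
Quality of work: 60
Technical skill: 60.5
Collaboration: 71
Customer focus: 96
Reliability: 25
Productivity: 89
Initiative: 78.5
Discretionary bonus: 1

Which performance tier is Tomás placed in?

Weighted total:
  Leadership 87 × 0.07 = 6.09
  Quality of work 60 × 0.17 = 10.2
  Technical skill 60.5 × 0.11 = 6.655
  Collaboration 71 × 0.07 = 4.97
  Customer focus 96 × 0.13 = 12.48
  Reliability 25 × 0.19 = 4.75
  Productivity 89 × 0.2 = 17.8
  Initiative 78.5 × 0.06 = 4.71
Sum = 67.655
Discretionary bonus: 67.655 + 1 = 68.655
68.655 ≥ 65 → Pass

Pass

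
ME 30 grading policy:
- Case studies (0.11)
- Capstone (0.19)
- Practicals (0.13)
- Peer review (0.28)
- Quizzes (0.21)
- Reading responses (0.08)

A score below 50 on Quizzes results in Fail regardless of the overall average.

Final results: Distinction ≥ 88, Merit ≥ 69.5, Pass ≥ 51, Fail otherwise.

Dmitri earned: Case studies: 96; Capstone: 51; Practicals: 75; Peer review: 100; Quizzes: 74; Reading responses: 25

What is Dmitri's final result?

Merit

Quizzes score 74 ≥ 50: minimum met.
Weighted total:
  Case studies 96 × 0.11 = 10.56
  Capstone 51 × 0.19 = 9.69
  Practicals 75 × 0.13 = 9.75
  Peer review 100 × 0.28 = 28
  Quizzes 74 × 0.21 = 15.54
  Reading responses 25 × 0.08 = 2
Sum = 75.54
75.54 is ≥ 69.5 and < 88 → Merit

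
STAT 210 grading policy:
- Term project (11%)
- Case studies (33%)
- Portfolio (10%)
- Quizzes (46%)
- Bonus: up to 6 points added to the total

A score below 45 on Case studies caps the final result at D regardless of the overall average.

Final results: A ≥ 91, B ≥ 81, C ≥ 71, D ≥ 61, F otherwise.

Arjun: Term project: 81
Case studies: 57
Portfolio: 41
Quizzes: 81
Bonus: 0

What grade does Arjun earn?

D

Case studies score 57 ≥ 45: minimum met.
Weighted total:
  Term project 81 × 0.11 = 8.91
  Case studies 57 × 0.33 = 18.81
  Portfolio 41 × 0.1 = 4.1
  Quizzes 81 × 0.46 = 37.26
Sum = 69.08
Bonus: 69.08 + 0 = 69.08
69.08 is ≥ 61 and < 71 → D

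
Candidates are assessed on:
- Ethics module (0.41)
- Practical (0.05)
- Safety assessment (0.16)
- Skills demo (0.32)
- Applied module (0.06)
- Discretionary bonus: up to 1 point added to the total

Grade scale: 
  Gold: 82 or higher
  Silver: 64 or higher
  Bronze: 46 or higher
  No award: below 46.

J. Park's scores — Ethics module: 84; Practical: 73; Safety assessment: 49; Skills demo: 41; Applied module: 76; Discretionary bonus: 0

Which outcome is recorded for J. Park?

Weighted total:
  Ethics module 84 × 0.41 = 34.44
  Practical 73 × 0.05 = 3.65
  Safety assessment 49 × 0.16 = 7.84
  Skills demo 41 × 0.32 = 13.12
  Applied module 76 × 0.06 = 4.56
Sum = 63.61
Discretionary bonus: 63.61 + 0 = 63.61
63.61 is ≥ 46 and < 64 → Bronze

Bronze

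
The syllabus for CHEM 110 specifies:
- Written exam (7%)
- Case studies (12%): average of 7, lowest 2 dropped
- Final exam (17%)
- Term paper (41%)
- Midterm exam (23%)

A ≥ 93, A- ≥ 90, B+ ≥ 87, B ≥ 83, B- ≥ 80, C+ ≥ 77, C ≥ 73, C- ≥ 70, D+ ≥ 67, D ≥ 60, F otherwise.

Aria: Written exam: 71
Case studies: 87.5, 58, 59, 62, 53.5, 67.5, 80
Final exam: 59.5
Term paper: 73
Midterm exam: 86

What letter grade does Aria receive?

Case studies: drop 53.5, 58 → average of remaining 5 = 356/5 = 71.2
Weighted total:
  Written exam 71 × 0.07 = 4.97
  Case studies 71.2 × 0.12 = 8.544
  Final exam 59.5 × 0.17 = 10.115
  Term paper 73 × 0.41 = 29.93
  Midterm exam 86 × 0.23 = 19.78
Sum = 73.339
73.339 is ≥ 73 and < 77 → C

C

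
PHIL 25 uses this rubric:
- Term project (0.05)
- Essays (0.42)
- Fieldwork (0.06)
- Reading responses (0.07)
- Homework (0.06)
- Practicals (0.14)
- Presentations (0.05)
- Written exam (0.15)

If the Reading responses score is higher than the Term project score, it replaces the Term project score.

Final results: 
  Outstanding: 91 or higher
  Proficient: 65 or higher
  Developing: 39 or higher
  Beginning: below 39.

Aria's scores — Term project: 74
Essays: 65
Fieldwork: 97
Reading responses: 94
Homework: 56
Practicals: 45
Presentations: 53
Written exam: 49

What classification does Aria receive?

Developing

Reading responses (94) > Term project (74), so Term project counts as 94.
Weighted total:
  Term project 94 × 0.05 = 4.7
  Essays 65 × 0.42 = 27.3
  Fieldwork 97 × 0.06 = 5.82
  Reading responses 94 × 0.07 = 6.58
  Homework 56 × 0.06 = 3.36
  Practicals 45 × 0.14 = 6.3
  Presentations 53 × 0.05 = 2.65
  Written exam 49 × 0.15 = 7.35
Sum = 64.06
64.06 is ≥ 39 and < 65 → Developing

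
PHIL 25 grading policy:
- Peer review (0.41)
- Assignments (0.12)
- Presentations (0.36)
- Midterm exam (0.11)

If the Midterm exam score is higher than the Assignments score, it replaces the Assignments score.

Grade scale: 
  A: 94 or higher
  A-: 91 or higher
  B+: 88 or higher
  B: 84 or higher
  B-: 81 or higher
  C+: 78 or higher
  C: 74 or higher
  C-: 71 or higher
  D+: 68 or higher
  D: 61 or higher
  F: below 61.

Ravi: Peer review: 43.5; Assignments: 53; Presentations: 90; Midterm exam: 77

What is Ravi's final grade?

D

Midterm exam (77) > Assignments (53), so Assignments counts as 77.
Weighted total:
  Peer review 43.5 × 0.41 = 17.835
  Assignments 77 × 0.12 = 9.24
  Presentations 90 × 0.36 = 32.4
  Midterm exam 77 × 0.11 = 8.47
Sum = 67.945
67.945 is ≥ 61 and < 68 → D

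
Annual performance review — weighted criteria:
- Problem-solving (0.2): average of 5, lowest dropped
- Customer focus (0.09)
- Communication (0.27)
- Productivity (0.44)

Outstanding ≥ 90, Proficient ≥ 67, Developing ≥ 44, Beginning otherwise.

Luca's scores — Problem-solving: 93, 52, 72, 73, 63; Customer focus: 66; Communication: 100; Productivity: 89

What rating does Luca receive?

Proficient

Problem-solving: drop 52 → average of remaining 4 = 301/4 = 75.25
Weighted total:
  Problem-solving 75.25 × 0.2 = 15.05
  Customer focus 66 × 0.09 = 5.94
  Communication 100 × 0.27 = 27
  Productivity 89 × 0.44 = 39.16
Sum = 87.15
87.15 is ≥ 67 and < 90 → Proficient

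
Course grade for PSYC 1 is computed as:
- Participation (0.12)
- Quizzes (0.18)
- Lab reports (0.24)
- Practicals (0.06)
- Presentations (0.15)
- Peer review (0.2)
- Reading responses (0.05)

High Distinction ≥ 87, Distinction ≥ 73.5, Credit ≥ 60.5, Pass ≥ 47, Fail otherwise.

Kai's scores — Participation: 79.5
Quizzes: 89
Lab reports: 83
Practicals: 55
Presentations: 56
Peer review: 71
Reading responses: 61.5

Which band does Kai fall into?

Distinction

Weighted total:
  Participation 79.5 × 0.12 = 9.54
  Quizzes 89 × 0.18 = 16.02
  Lab reports 83 × 0.24 = 19.92
  Practicals 55 × 0.06 = 3.3
  Presentations 56 × 0.15 = 8.4
  Peer review 71 × 0.2 = 14.2
  Reading responses 61.5 × 0.05 = 3.075
Sum = 74.455
74.455 is ≥ 73.5 and < 87 → Distinction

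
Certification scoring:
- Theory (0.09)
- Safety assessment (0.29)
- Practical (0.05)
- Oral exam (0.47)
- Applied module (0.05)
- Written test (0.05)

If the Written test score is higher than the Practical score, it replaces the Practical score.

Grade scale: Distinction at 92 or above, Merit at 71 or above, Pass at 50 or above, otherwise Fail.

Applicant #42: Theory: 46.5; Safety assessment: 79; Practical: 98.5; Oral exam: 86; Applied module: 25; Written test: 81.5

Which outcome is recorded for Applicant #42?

Written test (81.5) ≤ Practical (98.5), so Practical stays at 98.5.
Weighted total:
  Theory 46.5 × 0.09 = 4.185
  Safety assessment 79 × 0.29 = 22.91
  Practical 98.5 × 0.05 = 4.925
  Oral exam 86 × 0.47 = 40.42
  Applied module 25 × 0.05 = 1.25
  Written test 81.5 × 0.05 = 4.075
Sum = 77.765
77.765 is ≥ 71 and < 92 → Merit

Merit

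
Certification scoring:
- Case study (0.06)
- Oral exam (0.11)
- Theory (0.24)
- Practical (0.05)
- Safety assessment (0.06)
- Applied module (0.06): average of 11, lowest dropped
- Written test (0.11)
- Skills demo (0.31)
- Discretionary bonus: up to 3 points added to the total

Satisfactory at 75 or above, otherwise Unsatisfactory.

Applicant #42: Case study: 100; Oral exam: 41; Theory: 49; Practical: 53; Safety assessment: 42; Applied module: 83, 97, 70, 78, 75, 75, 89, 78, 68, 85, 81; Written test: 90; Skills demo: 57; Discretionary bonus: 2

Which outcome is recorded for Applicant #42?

Applied module: drop 68 → average of remaining 10 = 811/10 = 81.1
Weighted total:
  Case study 100 × 0.06 = 6
  Oral exam 41 × 0.11 = 4.51
  Theory 49 × 0.24 = 11.76
  Practical 53 × 0.05 = 2.65
  Safety assessment 42 × 0.06 = 2.52
  Applied module 81.1 × 0.06 = 4.866
  Written test 90 × 0.11 = 9.9
  Skills demo 57 × 0.31 = 17.67
Sum = 59.876
Discretionary bonus: 59.876 + 2 = 61.876
61.876 < 75 → Unsatisfactory

Unsatisfactory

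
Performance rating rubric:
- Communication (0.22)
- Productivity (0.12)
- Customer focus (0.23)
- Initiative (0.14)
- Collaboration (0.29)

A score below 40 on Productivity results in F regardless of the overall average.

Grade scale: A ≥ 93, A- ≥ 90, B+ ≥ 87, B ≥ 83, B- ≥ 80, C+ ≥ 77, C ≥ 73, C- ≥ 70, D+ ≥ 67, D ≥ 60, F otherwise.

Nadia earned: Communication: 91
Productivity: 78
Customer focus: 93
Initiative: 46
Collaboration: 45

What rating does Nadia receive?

Productivity score 78 ≥ 40: minimum met.
Weighted total:
  Communication 91 × 0.22 = 20.02
  Productivity 78 × 0.12 = 9.36
  Customer focus 93 × 0.23 = 21.39
  Initiative 46 × 0.14 = 6.44
  Collaboration 45 × 0.29 = 13.05
Sum = 70.26
70.26 is ≥ 70 and < 73 → C-

C-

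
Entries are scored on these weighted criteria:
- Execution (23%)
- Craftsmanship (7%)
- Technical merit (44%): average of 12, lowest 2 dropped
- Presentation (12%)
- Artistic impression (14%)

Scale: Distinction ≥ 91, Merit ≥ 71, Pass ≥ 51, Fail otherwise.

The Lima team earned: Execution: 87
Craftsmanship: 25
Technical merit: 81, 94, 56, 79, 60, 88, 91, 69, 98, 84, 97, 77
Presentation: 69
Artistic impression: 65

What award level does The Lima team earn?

Merit

Technical merit: drop 56, 60 → average of remaining 10 = 858/10 = 85.8
Weighted total:
  Execution 87 × 0.23 = 20.01
  Craftsmanship 25 × 0.07 = 1.75
  Technical merit 85.8 × 0.44 = 37.752
  Presentation 69 × 0.12 = 8.28
  Artistic impression 65 × 0.14 = 9.1
Sum = 76.892
76.892 is ≥ 71 and < 91 → Merit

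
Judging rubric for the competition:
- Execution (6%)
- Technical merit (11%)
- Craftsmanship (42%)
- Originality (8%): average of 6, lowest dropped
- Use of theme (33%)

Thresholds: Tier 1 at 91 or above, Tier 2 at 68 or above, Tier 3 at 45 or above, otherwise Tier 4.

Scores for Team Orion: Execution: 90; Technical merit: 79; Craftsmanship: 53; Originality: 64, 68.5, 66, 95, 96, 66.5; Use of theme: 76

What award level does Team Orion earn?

Tier 3

Originality: drop 64 → average of remaining 5 = 392/5 = 78.4
Weighted total:
  Execution 90 × 0.06 = 5.4
  Technical merit 79 × 0.11 = 8.69
  Craftsmanship 53 × 0.42 = 22.26
  Originality 78.4 × 0.08 = 6.272
  Use of theme 76 × 0.33 = 25.08
Sum = 67.702
67.702 is ≥ 45 and < 68 → Tier 3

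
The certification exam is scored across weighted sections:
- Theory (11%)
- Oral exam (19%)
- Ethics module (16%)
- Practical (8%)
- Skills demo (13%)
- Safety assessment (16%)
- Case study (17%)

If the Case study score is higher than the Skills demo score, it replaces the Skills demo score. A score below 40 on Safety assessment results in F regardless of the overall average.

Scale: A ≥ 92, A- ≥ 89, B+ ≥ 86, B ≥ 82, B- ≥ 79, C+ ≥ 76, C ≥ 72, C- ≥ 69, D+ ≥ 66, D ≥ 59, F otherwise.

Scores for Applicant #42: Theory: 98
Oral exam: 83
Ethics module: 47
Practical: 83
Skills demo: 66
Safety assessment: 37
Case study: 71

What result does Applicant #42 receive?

Case study (71) > Skills demo (66), so Skills demo counts as 71.
Safety assessment score 37 < 40: minimum not met.
Weighted total:
  Theory 98 × 0.11 = 10.78
  Oral exam 83 × 0.19 = 15.77
  Ethics module 47 × 0.16 = 7.52
  Practical 83 × 0.08 = 6.64
  Skills demo 71 × 0.13 = 9.23
  Safety assessment 37 × 0.16 = 5.92
  Case study 71 × 0.17 = 12.07
Sum = 67.93
Because the Safety assessment minimum was not met, the result is F.

F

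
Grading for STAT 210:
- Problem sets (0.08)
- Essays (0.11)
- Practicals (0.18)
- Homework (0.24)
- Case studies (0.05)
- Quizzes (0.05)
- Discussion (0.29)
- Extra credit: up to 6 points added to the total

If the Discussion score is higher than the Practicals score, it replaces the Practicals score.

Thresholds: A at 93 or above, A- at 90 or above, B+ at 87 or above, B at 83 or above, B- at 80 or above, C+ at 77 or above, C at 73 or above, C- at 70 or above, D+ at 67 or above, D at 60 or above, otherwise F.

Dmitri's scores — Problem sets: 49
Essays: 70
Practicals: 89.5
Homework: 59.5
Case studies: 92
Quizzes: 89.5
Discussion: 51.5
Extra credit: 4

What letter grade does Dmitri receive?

Discussion (51.5) ≤ Practicals (89.5), so Practicals stays at 89.5.
Weighted total:
  Problem sets 49 × 0.08 = 3.92
  Essays 70 × 0.11 = 7.7
  Practicals 89.5 × 0.18 = 16.11
  Homework 59.5 × 0.24 = 14.28
  Case studies 92 × 0.05 = 4.6
  Quizzes 89.5 × 0.05 = 4.475
  Discussion 51.5 × 0.29 = 14.935
Sum = 66.02
Extra credit: 66.02 + 4 = 70.02
70.02 is ≥ 70 and < 73 → C-

C-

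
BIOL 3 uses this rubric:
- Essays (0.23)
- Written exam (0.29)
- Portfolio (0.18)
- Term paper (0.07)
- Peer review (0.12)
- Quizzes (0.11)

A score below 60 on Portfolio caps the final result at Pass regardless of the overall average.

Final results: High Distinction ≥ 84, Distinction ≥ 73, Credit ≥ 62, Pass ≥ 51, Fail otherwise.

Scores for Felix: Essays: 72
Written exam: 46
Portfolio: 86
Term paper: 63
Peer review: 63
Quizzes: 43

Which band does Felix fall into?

Credit

Portfolio score 86 ≥ 60: minimum met.
Weighted total:
  Essays 72 × 0.23 = 16.56
  Written exam 46 × 0.29 = 13.34
  Portfolio 86 × 0.18 = 15.48
  Term paper 63 × 0.07 = 4.41
  Peer review 63 × 0.12 = 7.56
  Quizzes 43 × 0.11 = 4.73
Sum = 62.08
62.08 is ≥ 62 and < 73 → Credit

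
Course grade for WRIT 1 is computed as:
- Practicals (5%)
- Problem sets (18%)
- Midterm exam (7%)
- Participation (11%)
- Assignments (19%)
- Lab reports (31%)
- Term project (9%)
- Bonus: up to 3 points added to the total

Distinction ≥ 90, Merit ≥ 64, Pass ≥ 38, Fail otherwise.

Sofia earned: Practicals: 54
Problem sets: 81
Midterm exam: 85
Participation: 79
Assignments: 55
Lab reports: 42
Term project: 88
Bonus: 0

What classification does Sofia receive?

Pass

Weighted total:
  Practicals 54 × 0.05 = 2.7
  Problem sets 81 × 0.18 = 14.58
  Midterm exam 85 × 0.07 = 5.95
  Participation 79 × 0.11 = 8.69
  Assignments 55 × 0.19 = 10.45
  Lab reports 42 × 0.31 = 13.02
  Term project 88 × 0.09 = 7.92
Sum = 63.31
Bonus: 63.31 + 0 = 63.31
63.31 is ≥ 38 and < 64 → Pass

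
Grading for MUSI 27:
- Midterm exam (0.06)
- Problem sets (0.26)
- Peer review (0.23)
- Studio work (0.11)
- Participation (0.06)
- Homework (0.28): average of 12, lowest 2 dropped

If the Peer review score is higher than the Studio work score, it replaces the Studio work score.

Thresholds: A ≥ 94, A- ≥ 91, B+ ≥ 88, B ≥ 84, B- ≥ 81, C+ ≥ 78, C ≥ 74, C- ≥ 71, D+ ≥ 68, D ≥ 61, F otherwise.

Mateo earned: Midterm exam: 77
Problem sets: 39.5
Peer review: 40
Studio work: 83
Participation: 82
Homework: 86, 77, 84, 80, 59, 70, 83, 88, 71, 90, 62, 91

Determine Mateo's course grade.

Homework: drop 59, 62 → average of remaining 10 = 820/10 = 82
Peer review (40) ≤ Studio work (83), so Studio work stays at 83.
Weighted total:
  Midterm exam 77 × 0.06 = 4.62
  Problem sets 39.5 × 0.26 = 10.27
  Peer review 40 × 0.23 = 9.2
  Studio work 83 × 0.11 = 9.13
  Participation 82 × 0.06 = 4.92
  Homework 82 × 0.28 = 22.96
Sum = 61.1
61.1 is ≥ 61 and < 68 → D

D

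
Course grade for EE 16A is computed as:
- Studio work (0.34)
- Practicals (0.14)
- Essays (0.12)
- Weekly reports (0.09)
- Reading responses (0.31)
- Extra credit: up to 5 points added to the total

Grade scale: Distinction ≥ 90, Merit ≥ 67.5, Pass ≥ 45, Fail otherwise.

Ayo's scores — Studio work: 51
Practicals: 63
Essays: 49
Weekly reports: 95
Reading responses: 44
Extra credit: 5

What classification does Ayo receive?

Pass

Weighted total:
  Studio work 51 × 0.34 = 17.34
  Practicals 63 × 0.14 = 8.82
  Essays 49 × 0.12 = 5.88
  Weekly reports 95 × 0.09 = 8.55
  Reading responses 44 × 0.31 = 13.64
Sum = 54.23
Extra credit: 54.23 + 5 = 59.23
59.23 is ≥ 45 and < 67.5 → Pass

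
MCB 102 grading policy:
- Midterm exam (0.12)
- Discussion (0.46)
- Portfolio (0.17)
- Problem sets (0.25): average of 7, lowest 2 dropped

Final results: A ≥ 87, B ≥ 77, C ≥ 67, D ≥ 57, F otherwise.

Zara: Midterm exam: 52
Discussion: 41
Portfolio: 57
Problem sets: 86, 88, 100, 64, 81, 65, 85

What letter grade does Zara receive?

F

Problem sets: drop 64, 65 → average of remaining 5 = 440/5 = 88
Weighted total:
  Midterm exam 52 × 0.12 = 6.24
  Discussion 41 × 0.46 = 18.86
  Portfolio 57 × 0.17 = 9.69
  Problem sets 88 × 0.25 = 22
Sum = 56.79
56.79 < 57 → F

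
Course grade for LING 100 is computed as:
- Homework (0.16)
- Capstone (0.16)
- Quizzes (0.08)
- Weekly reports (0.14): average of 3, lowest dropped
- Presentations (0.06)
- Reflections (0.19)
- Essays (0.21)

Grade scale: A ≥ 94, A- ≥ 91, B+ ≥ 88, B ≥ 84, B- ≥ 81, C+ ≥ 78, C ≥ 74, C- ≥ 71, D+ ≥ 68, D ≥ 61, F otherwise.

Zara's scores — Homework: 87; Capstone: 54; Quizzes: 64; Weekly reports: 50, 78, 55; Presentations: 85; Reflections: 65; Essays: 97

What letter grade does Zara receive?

Weekly reports: drop 50 → average of remaining 2 = 133/2 = 66.5
Weighted total:
  Homework 87 × 0.16 = 13.92
  Capstone 54 × 0.16 = 8.64
  Quizzes 64 × 0.08 = 5.12
  Weekly reports 66.5 × 0.14 = 9.31
  Presentations 85 × 0.06 = 5.1
  Reflections 65 × 0.19 = 12.35
  Essays 97 × 0.21 = 20.37
Sum = 74.81
74.81 is ≥ 74 and < 78 → C

C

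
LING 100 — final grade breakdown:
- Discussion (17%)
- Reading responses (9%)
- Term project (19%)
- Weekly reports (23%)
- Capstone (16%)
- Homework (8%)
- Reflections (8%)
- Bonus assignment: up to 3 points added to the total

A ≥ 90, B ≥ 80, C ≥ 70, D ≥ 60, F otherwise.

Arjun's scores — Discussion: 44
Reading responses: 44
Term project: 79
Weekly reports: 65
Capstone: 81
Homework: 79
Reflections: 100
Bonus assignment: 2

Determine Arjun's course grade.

Weighted total:
  Discussion 44 × 0.17 = 7.48
  Reading responses 44 × 0.09 = 3.96
  Term project 79 × 0.19 = 15.01
  Weekly reports 65 × 0.23 = 14.95
  Capstone 81 × 0.16 = 12.96
  Homework 79 × 0.08 = 6.32
  Reflections 100 × 0.08 = 8
Sum = 68.68
Bonus assignment: 68.68 + 2 = 70.68
70.68 is ≥ 70 and < 80 → C

C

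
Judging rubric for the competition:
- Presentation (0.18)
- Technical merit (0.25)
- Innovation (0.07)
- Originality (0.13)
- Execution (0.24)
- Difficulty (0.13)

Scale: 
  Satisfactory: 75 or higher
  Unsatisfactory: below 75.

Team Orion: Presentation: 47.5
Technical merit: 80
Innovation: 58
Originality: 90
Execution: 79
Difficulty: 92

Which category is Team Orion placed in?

Satisfactory

Weighted total:
  Presentation 47.5 × 0.18 = 8.55
  Technical merit 80 × 0.25 = 20
  Innovation 58 × 0.07 = 4.06
  Originality 90 × 0.13 = 11.7
  Execution 79 × 0.24 = 18.96
  Difficulty 92 × 0.13 = 11.96
Sum = 75.23
75.23 ≥ 75 → Satisfactory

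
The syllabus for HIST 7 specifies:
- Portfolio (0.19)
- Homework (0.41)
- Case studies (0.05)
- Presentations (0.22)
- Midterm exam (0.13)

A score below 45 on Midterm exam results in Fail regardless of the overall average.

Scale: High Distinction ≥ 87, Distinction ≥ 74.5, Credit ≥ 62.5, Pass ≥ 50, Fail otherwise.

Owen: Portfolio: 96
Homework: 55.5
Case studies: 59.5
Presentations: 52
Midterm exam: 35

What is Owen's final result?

Fail

Midterm exam score 35 < 45: minimum not met.
Weighted total:
  Portfolio 96 × 0.19 = 18.24
  Homework 55.5 × 0.41 = 22.755
  Case studies 59.5 × 0.05 = 2.975
  Presentations 52 × 0.22 = 11.44
  Midterm exam 35 × 0.13 = 4.55
Sum = 59.96
Because the Midterm exam minimum was not met, the result is Fail.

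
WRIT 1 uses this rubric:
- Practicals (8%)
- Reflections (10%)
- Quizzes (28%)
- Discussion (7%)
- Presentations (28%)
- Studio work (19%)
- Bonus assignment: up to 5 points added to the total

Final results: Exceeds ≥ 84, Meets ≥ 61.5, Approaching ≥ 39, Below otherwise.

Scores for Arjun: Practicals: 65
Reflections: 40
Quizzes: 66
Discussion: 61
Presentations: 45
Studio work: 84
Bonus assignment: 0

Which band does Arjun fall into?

Approaching

Weighted total:
  Practicals 65 × 0.08 = 5.2
  Reflections 40 × 0.1 = 4
  Quizzes 66 × 0.28 = 18.48
  Discussion 61 × 0.07 = 4.27
  Presentations 45 × 0.28 = 12.6
  Studio work 84 × 0.19 = 15.96
Sum = 60.51
Bonus assignment: 60.51 + 0 = 60.51
60.51 is ≥ 39 and < 61.5 → Approaching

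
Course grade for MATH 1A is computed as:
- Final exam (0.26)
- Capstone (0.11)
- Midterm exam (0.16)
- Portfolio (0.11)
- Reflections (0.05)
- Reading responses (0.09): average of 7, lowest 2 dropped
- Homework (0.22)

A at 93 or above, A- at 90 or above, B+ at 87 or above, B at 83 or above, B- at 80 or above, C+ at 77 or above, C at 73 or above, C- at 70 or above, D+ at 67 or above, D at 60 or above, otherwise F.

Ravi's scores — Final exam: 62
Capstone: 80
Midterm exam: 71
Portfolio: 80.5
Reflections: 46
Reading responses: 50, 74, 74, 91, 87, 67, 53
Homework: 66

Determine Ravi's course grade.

Reading responses: drop 50, 53 → average of remaining 5 = 393/5 = 78.6
Weighted total:
  Final exam 62 × 0.26 = 16.12
  Capstone 80 × 0.11 = 8.8
  Midterm exam 71 × 0.16 = 11.36
  Portfolio 80.5 × 0.11 = 8.855
  Reflections 46 × 0.05 = 2.3
  Reading responses 78.6 × 0.09 = 7.074
  Homework 66 × 0.22 = 14.52
Sum = 69.029
69.029 is ≥ 67 and < 70 → D+

D+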